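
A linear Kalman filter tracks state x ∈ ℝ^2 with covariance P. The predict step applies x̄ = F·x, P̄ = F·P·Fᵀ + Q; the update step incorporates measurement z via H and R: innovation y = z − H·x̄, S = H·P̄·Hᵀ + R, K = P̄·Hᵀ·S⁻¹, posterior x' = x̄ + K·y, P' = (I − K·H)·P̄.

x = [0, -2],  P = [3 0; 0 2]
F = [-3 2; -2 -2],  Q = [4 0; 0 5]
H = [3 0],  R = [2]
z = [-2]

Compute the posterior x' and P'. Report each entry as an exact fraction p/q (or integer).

x̄ = F·x = [-4, 4]
P̄ = F·P·Fᵀ + Q = [39 10; 10 25]
y = z − H·x̄ = [10]
S = H·P̄·Hᵀ + R = [353]
K = P̄·Hᵀ·S⁻¹ = [117/353; 30/353]
x' = x̄ + K·y = [-242/353, 1712/353]
P' = (I − K·H)·P̄ = [78/353 20/353; 20/353 7925/353]

x' = [-242/353, 1712/353]
P' = [78/353 20/353; 20/353 7925/353]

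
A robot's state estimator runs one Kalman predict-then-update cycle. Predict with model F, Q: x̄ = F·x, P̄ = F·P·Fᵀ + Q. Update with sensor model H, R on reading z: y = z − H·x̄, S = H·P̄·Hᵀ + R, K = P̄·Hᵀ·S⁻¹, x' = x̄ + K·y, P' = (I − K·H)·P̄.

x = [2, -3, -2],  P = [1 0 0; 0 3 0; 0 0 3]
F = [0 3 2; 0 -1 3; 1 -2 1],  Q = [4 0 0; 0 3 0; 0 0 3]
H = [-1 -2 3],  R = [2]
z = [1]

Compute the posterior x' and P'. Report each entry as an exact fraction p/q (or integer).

x̄ = F·x = [-13, -3, 6]
P̄ = F·P·Fᵀ + Q = [43 9 -12; 9 33 15; -12 15 19]
y = z − H·x̄ = [-36]
S = H·P̄·Hᵀ + R = [276]
K = P̄·Hᵀ·S⁻¹ = [-97/276; -5/46; 13/92]
x' = x̄ + K·y = [-8/23, 21/23, 21/23]
P' = (I − K·H)·P̄ = [2459/276 -71/46 157/92; -71/46 684/23 885/46; 157/92 885/46 1241/92]

x' = [-8/23, 21/23, 21/23]
P' = [2459/276 -71/46 157/92; -71/46 684/23 885/46; 157/92 885/46 1241/92]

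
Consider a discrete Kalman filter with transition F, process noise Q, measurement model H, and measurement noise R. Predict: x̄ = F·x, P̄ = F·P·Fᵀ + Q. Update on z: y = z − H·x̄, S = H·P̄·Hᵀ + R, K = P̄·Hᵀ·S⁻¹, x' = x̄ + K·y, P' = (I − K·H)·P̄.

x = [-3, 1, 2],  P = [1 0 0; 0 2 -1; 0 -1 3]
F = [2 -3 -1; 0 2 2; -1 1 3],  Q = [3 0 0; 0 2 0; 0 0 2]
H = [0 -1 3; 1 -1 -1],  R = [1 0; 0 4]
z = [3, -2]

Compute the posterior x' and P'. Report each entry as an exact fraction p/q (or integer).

x̄ = F·x = [-11, 6, 10]
P̄ = F·P·Fᵀ + Q = [22 -10 -7; -10 14 14; -7 14 26]
y = z − H·x̄ = [-21, 25]
S = H·P̄·Hᵀ + R = [165 -103; -103 128]
K = P̄·Hᵀ·S⁻¹ = [2609/10511 5302/10511; -330/10511 -3386/10511; 3351/10511 -1163/10511]
x' = x̄ + K·y = [-37860/10511, -14654/10511, 5664/10511]
P' = (I − K·H)·P̄ = [53163/10511 23314/10511 8641/10511; 23314/10511 27726/10511 9132/10511; 8641/10511 9132/10511 4161/10511]

x' = [-37860/10511, -14654/10511, 5664/10511]
P' = [53163/10511 23314/10511 8641/10511; 23314/10511 27726/10511 9132/10511; 8641/10511 9132/10511 4161/10511]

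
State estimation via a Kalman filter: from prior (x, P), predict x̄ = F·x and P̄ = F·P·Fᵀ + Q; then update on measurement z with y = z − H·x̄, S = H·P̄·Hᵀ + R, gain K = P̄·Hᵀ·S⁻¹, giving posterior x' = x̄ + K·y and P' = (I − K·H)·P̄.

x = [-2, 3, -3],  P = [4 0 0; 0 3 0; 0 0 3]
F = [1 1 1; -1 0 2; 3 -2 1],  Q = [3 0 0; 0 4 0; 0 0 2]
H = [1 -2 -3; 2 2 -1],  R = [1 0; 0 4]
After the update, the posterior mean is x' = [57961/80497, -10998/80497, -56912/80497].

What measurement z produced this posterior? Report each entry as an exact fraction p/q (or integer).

z = [3, 2]

x̄ = F·x = [-2, -4, -15]
P̄ = F·P·Fᵀ + Q = [13 2 9; 2 20 -6; 9 -6 53]
S = H·P̄·Hᵀ + R = [437 62; 62 193]
K = P̄·Hᵀ·S⁻¹ = [-4776/80497 10293/80497; -6960/80497 23090/80497; -23720/80497 -11983/80497]
x' − x̄ = [218955/80497, 310990/80497, 1150543/80497] = K·y
y = (KᵀK)⁻¹·Kᵀ·(x' − x̄) = [-48, -1]
z = y + H·x̄ = [-48, -1] + [51, 3] = [3, 2]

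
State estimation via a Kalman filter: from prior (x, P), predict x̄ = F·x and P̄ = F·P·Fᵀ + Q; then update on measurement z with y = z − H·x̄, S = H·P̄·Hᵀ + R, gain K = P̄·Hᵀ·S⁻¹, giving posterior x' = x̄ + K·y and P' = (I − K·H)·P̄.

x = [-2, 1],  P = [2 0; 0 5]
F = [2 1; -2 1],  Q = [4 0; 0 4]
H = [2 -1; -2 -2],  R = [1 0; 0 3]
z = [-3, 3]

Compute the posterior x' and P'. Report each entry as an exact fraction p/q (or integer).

x' = [-7823/5243, 641/5243]
P' = [2011/10486 551/10486; 551/10486 4531/10486]

x̄ = F·x = [-3, 5]
P̄ = F·P·Fᵀ + Q = [17 -3; -3 17]
y = z − H·x̄ = [8, 7]
S = H·P̄·Hᵀ + R = [98 -28; -28 115]
K = P̄·Hᵀ·S⁻¹ = [3471/10486 -122/749; -3429/10486 -242/749]
x' = x̄ + K·y = [-7823/5243, 641/5243]
P' = (I − K·H)·P̄ = [2011/10486 551/10486; 551/10486 4531/10486]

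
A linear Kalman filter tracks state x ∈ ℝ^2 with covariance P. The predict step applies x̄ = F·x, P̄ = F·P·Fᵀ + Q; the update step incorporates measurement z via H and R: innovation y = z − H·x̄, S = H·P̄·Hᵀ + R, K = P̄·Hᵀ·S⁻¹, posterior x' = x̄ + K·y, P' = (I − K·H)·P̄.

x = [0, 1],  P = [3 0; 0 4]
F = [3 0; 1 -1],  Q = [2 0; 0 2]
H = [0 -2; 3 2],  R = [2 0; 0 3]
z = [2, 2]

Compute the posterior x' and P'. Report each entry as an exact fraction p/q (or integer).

x' = [790/617, -587/617]
P' = [629/1234 -351/1234; -351/1234 549/1234]

x̄ = F·x = [0, -1]
P̄ = F·P·Fᵀ + Q = [29 9; 9 9]
y = z − H·x̄ = [0, 4]
S = H·P̄·Hᵀ + R = [38 -90; -90 408]
K = P̄·Hᵀ·S⁻¹ = [351/1234 395/1234; -549/1234 15/1234]
x' = x̄ + K·y = [790/617, -587/617]
P' = (I − K·H)·P̄ = [629/1234 -351/1234; -351/1234 549/1234]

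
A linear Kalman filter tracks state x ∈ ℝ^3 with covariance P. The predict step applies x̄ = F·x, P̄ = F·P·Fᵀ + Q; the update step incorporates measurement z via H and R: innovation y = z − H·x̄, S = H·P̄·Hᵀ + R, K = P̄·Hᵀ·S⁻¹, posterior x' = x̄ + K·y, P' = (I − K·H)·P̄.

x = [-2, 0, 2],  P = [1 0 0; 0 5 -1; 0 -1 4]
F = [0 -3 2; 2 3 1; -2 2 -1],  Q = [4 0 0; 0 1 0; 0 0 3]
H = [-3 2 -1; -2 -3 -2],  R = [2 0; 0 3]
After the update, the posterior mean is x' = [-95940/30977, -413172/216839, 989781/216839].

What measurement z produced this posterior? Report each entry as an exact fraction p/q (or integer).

z = [1, 3]

x̄ = F·x = [4, -2, 2]
P̄ = F·P·Fᵀ + Q = [77 -40 -45; -40 48 23; -45 23 35]
S = H·P̄·Hᵀ + R = [1040 -339; -339 319]
K = P̄·Hᵀ·S⁻¹ = [-9410/30977 -4562/30977; 24277/216839 -48973/216839; 29963/216839 -1466/216839]
x' − x̄ = [-219848/30977, 20506/216839, 556103/216839] = K·y
y = (KᵀK)⁻¹·Kᵀ·(x' − x̄) = [19, 9]
z = y + H·x̄ = [19, 9] + [-18, -6] = [1, 3]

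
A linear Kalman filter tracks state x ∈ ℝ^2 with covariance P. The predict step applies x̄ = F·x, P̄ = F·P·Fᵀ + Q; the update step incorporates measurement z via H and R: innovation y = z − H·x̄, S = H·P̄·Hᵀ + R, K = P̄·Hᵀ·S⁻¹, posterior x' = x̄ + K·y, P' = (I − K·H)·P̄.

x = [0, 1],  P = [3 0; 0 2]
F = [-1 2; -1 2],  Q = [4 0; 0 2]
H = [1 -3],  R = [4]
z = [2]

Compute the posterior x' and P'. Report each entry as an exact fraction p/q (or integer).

x' = [16/35, -2/5]
P' = [363/35 19/5; 19/5 9/5]

x̄ = F·x = [2, 2]
P̄ = F·P·Fᵀ + Q = [15 11; 11 13]
y = z − H·x̄ = [6]
S = H·P̄·Hᵀ + R = [70]
K = P̄·Hᵀ·S⁻¹ = [-9/35; -2/5]
x' = x̄ + K·y = [16/35, -2/5]
P' = (I − K·H)·P̄ = [363/35 19/5; 19/5 9/5]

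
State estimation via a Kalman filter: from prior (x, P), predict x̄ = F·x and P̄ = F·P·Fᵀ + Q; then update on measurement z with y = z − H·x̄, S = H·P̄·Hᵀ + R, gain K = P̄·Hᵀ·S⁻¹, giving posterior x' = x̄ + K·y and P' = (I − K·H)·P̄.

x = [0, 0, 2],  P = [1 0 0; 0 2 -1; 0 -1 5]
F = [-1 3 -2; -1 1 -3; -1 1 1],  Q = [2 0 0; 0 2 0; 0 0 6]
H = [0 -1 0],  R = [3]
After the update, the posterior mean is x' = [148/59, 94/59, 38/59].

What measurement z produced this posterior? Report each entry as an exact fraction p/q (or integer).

z = [-2]

x̄ = F·x = [-4, -6, 2]
P̄ = F·P·Fᵀ + Q = [53 48 -4; 48 56 -10; -4 -10 12]
S = H·P̄·Hᵀ + R = [59]
K = P̄·Hᵀ·S⁻¹ = [-48/59; -56/59; 10/59]
x' − x̄ = [384/59, 448/59, -80/59] = K·y
y = (KᵀK)⁻¹·Kᵀ·(x' − x̄) = [-8]
z = y + H·x̄ = [-8] + [6] = [-2]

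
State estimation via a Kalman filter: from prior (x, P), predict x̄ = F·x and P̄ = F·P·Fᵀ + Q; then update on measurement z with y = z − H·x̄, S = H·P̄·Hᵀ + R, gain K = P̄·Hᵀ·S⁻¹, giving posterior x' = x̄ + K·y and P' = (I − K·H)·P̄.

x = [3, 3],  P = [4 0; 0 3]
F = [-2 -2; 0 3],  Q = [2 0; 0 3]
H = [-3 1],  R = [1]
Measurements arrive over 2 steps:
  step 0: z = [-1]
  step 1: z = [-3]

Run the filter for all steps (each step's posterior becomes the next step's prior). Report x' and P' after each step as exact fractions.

step 0: x̄ = F·x = [-12, 9]
step 0: P̄ = F·P·Fᵀ + Q = [30 -18; -18 30]
step 0: y = z − H·x̄ = [-46]
step 0: S = H·P̄·Hᵀ + R = [409]
step 0: K = P̄·Hᵀ·S⁻¹ = [-108/409; 84/409]
step 0: x' = x̄ + K·y = [60/409, -183/409]
step 0: P' = (I − K·H)·P̄ = [606/409 1710/409; 1710/409 5214/409]
step 1: x̄ = F·x = [246/409, -549/409]
step 1: P̄ = F·P·Fᵀ + Q = [37778/409 -41544/409; -41544/409 48153/409]
step 1: y = z − H·x̄ = [60/409]
step 1: S = H·P̄·Hᵀ + R = [637828/409]
step 1: K = P̄·Hᵀ·S⁻¹ = [-77439/318914; 172785/637828]
step 1: x' = x̄ + K·y = [90228/159457, -207702/159457]
step 1: P' = (I − K·H)·P̄ = [66425/159457 321111/318914; 321111/318914 2099451/637828]

step 0: x' = [60/409, -183/409], P' = [606/409 1710/409; 1710/409 5214/409]
step 1: x' = [90228/159457, -207702/159457], P' = [66425/159457 321111/318914; 321111/318914 2099451/637828]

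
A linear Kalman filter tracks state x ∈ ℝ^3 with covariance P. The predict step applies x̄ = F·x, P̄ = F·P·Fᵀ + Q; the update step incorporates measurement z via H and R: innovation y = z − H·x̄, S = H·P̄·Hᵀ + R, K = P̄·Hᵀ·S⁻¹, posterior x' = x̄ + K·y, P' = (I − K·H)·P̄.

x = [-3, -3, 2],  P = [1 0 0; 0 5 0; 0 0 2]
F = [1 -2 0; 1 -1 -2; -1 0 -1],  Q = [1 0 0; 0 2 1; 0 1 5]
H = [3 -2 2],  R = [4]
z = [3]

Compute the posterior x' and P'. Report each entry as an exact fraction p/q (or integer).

x' = [-153/61, -316/61, 21/61]
P' = [460/61 482/61 -166/61; 482/61 1871/122 443/122; -166/61 443/122 951/122]

x̄ = F·x = [3, -4, 1]
P̄ = F·P·Fᵀ + Q = [22 11 -1; 11 16 4; -1 4 8]
y = z − H·x̄ = [-16]
S = H·P̄·Hᵀ + R = [122]
K = P̄·Hᵀ·S⁻¹ = [21/61; 9/122; 5/122]
x' = x̄ + K·y = [-153/61, -316/61, 21/61]
P' = (I − K·H)·P̄ = [460/61 482/61 -166/61; 482/61 1871/122 443/122; -166/61 443/122 951/122]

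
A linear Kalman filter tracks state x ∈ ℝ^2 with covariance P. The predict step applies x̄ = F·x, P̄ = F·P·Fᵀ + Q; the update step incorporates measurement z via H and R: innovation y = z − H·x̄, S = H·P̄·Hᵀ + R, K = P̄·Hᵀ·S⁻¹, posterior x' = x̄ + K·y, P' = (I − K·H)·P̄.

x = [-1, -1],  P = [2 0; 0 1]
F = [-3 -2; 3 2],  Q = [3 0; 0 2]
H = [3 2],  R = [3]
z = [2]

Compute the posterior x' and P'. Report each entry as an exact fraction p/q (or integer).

x̄ = F·x = [5, -5]
P̄ = F·P·Fᵀ + Q = [25 -22; -22 24]
y = z − H·x̄ = [-3]
S = H·P̄·Hᵀ + R = [60]
K = P̄·Hᵀ·S⁻¹ = [31/60; -3/10]
x' = x̄ + K·y = [69/20, -41/10]
P' = (I − K·H)·P̄ = [539/60 -127/10; -127/10 93/5]

x' = [69/20, -41/10]
P' = [539/60 -127/10; -127/10 93/5]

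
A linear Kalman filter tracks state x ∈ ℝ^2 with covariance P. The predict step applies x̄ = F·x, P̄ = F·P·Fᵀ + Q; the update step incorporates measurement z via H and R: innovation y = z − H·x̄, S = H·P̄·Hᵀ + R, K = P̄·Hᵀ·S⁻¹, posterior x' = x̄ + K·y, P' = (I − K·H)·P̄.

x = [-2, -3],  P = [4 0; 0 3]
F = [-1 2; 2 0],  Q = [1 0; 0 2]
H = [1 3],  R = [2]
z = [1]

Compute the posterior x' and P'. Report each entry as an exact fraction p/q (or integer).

x' = [-93/19, 250/133]
P' = [316/19 -106/19; -106/19 278/133]

x̄ = F·x = [-4, -4]
P̄ = F·P·Fᵀ + Q = [17 -8; -8 18]
y = z − H·x̄ = [17]
S = H·P̄·Hᵀ + R = [133]
K = P̄·Hᵀ·S⁻¹ = [-1/19; 46/133]
x' = x̄ + K·y = [-93/19, 250/133]
P' = (I − K·H)·P̄ = [316/19 -106/19; -106/19 278/133]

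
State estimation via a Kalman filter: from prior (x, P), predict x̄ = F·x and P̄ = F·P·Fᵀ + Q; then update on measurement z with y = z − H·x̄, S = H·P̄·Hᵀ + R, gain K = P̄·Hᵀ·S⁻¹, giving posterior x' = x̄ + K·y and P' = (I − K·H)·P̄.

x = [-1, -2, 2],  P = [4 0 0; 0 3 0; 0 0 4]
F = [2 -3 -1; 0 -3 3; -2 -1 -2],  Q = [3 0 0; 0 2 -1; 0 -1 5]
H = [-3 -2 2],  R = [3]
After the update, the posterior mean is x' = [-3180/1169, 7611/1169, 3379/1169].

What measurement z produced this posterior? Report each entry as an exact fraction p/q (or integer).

z = [1]

x̄ = F·x = [2, 12, 0]
P̄ = F·P·Fᵀ + Q = [50 15 1; 15 65 -16; 1 -16 40]
S = H·P̄·Hᵀ + R = [1169]
K = P̄·Hᵀ·S⁻¹ = [-178/1169; -207/1169; 109/1169]
x' − x̄ = [-5518/1169, -6417/1169, 3379/1169] = K·y
y = (KᵀK)⁻¹·Kᵀ·(x' − x̄) = [31]
z = y + H·x̄ = [31] + [-30] = [1]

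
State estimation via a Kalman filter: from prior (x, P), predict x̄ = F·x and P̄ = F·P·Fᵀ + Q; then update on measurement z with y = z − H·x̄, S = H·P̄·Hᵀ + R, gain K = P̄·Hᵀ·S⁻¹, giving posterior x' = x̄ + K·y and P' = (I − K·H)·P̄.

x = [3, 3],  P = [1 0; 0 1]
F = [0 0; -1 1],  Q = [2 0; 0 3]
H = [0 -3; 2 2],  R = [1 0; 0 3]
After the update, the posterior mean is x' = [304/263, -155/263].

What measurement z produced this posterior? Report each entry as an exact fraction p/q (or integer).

z = [2, 2]

x̄ = F·x = [0, 0]
P̄ = F·P·Fᵀ + Q = [2 0; 0 5]
S = H·P̄·Hᵀ + R = [46 -30; -30 31]
K = P̄·Hᵀ·S⁻¹ = [60/263 92/263; -165/526 5/263]
x' − x̄ = [304/263, -155/263] = K·y
y = (KᵀK)⁻¹·Kᵀ·(x' − x̄) = [2, 2]
z = y + H·x̄ = [2, 2] + [0, 0] = [2, 2]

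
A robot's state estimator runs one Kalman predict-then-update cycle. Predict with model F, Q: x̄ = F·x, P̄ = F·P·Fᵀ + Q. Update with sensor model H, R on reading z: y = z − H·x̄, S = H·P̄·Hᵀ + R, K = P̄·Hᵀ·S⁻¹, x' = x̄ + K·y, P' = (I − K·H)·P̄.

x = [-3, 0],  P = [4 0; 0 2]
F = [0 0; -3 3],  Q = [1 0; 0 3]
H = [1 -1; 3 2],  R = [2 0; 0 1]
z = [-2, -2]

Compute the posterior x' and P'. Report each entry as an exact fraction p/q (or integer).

x̄ = F·x = [0, 9]
P̄ = F·P·Fᵀ + Q = [1 0; 0 57]
y = z − H·x̄ = [7, -20]
S = H·P̄·Hᵀ + R = [60 -111; -111 238]
K = P̄·Hᵀ·S⁻¹ = [571/1959 97/653; -304/653 171/653]
x' = x̄ + K·y = [-1823/1959, 329/653]
P' = (I − K·H)·P̄ = [515/1959 -209/653; -209/653 399/653]

x' = [-1823/1959, 329/653]
P' = [515/1959 -209/653; -209/653 399/653]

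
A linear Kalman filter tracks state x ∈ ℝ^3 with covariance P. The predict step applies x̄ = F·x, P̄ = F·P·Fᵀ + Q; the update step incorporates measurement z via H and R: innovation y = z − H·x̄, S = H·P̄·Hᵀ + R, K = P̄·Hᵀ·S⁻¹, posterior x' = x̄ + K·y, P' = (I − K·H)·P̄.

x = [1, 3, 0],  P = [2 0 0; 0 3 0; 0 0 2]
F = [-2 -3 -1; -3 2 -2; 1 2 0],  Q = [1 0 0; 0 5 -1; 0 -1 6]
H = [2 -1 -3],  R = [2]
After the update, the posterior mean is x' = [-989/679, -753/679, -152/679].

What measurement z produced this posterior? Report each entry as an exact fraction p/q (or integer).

x̄ = F·x = [-11, 3, 7]
P̄ = F·P·Fᵀ + Q = [38 -2 -22; -2 43 5; -22 5 20]
S = H·P̄·Hᵀ + R = [679]
K = P̄·Hᵀ·S⁻¹ = [144/679; -62/679; -109/679]
x' − x̄ = [6480/679, -2790/679, -4905/679] = K·y
y = (KᵀK)⁻¹·Kᵀ·(x' − x̄) = [45]
z = y + H·x̄ = [45] + [-46] = [-1]

z = [-1]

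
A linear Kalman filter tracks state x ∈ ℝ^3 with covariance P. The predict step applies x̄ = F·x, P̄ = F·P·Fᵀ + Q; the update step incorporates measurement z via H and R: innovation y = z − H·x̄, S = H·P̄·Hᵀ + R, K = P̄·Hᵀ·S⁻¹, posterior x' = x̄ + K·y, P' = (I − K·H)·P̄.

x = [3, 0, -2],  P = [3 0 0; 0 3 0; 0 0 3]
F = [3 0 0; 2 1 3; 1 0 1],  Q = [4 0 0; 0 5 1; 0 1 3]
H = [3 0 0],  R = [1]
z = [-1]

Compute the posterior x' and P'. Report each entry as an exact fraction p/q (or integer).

x' = [-3/10, -27/5, -17/10]
P' = [31/280 9/140 9/280; 9/140 2561/70 1511/140; 9/280 1511/140 1791/280]

x̄ = F·x = [9, 0, 1]
P̄ = F·P·Fᵀ + Q = [31 18 9; 18 47 16; 9 16 9]
y = z − H·x̄ = [-28]
S = H·P̄·Hᵀ + R = [280]
K = P̄·Hᵀ·S⁻¹ = [93/280; 27/140; 27/280]
x' = x̄ + K·y = [-3/10, -27/5, -17/10]
P' = (I − K·H)·P̄ = [31/280 9/140 9/280; 9/140 2561/70 1511/140; 9/280 1511/140 1791/280]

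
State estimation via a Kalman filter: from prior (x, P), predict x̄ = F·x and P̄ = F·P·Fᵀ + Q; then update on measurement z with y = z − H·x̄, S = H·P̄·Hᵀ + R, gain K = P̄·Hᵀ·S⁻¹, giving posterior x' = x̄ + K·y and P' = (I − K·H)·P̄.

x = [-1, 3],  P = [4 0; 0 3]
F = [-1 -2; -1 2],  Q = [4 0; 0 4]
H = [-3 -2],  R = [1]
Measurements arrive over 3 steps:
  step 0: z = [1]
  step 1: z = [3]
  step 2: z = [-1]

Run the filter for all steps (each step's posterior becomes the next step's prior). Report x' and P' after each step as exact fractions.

step 0: x' = [-5, 7], P' = [124/15 -184/15; -184/15 3044/165]
step 1: x' = [-28167/4847, 35365/4847], P' = [471448/14541 -236276/4847; -236276/4847 356440/4847]
step 2: x' = [-490461/2657593, 2162375/2657593], P' = [162307004/2657593 -244308968/2657593; -244308968/2657593 368396908/2657593]

step 0: x̄ = F·x = [-5, 7]
step 0: P̄ = F·P·Fᵀ + Q = [20 -8; -8 20]
step 0: y = z − H·x̄ = [0]
step 0: S = H·P̄·Hᵀ + R = [165]
step 0: K = P̄·Hᵀ·S⁻¹ = [-4/15; -16/165]
step 0: x' = x̄ + K·y = [-5, 7]
step 0: P' = (I − K·H)·P̄ = [124/15 -184/15; -184/15 3044/165]
step 1: x̄ = F·x = [-9, 19]
step 1: P̄ = F·P·Fᵀ + Q = [6104/165 -3604/55; -3604/55 7432/55]
step 1: y = z − H·x̄ = [14]
step 1: S = H·P̄·Hᵀ + R = [4847/55]
step 1: K = P̄·Hᵀ·S⁻¹ = [1104/4847; -4052/4847]
step 1: x' = x̄ + K·y = [-28167/4847, 35365/4847]
step 1: P' = (I − K·H)·P̄ = [471448/14541 -236276/4847; -236276/4847 356440/4847]
step 2: x̄ = F·x = [-42563/4847, 98897/4847]
step 2: P̄ = F·P·Fᵀ + Q = [1971580/14541 -3805832/14541; -3805832/14541 7642204/14541]
step 2: y = z − H·x̄ = [65258/4847]
step 2: S = H·P̄·Hᵀ + R = [2657593/14541]
step 2: K = P̄·Hᵀ·S⁻¹ = [1696924/2657593; -3866912/2657593]
step 2: x' = x̄ + K·y = [-490461/2657593, 2162375/2657593]
step 2: P' = (I − K·H)·P̄ = [162307004/2657593 -244308968/2657593; -244308968/2657593 368396908/2657593]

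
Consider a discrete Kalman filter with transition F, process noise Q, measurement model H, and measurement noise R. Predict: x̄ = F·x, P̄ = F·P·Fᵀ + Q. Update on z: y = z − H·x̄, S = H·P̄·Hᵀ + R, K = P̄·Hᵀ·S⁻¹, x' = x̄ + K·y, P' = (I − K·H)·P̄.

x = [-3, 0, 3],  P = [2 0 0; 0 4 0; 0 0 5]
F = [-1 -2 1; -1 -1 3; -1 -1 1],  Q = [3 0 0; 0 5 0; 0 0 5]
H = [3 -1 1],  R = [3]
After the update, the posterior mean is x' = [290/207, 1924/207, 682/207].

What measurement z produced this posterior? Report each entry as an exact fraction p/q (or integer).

x̄ = F·x = [6, 12, 6]
P̄ = F·P·Fᵀ + Q = [26 25 15; 25 56 21; 15 21 16]
S = H·P̄·Hᵀ + R = [207]
K = P̄·Hᵀ·S⁻¹ = [68/207; 40/207; 40/207]
x' − x̄ = [-952/207, -560/207, -560/207] = K·y
y = (KᵀK)⁻¹·Kᵀ·(x' − x̄) = [-14]
z = y + H·x̄ = [-14] + [12] = [-2]

z = [-2]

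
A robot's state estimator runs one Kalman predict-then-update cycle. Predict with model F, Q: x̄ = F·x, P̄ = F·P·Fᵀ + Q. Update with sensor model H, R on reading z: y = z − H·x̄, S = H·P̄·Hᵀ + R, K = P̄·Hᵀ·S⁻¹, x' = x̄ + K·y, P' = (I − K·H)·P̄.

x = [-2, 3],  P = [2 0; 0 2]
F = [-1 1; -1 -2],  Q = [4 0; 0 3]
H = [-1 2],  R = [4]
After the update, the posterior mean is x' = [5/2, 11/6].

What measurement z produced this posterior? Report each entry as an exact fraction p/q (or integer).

x̄ = F·x = [5, -4]
P̄ = F·P·Fᵀ + Q = [8 -2; -2 13]
S = H·P̄·Hᵀ + R = [72]
K = P̄·Hᵀ·S⁻¹ = [-1/6; 7/18]
x' − x̄ = [-5/2, 35/6] = K·y
y = (KᵀK)⁻¹·Kᵀ·(x' − x̄) = [15]
z = y + H·x̄ = [15] + [-13] = [2]

z = [2]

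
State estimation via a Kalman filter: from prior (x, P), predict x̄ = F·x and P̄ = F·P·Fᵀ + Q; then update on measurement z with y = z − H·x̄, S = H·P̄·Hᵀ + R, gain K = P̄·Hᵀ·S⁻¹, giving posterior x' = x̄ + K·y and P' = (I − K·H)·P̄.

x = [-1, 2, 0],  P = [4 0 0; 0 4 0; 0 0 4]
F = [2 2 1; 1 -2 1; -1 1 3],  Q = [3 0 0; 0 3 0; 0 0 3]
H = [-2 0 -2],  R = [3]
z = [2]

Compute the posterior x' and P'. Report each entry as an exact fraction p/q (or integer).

x̄ = F·x = [2, -5, 3]
P̄ = F·P·Fᵀ + Q = [39 -4 12; -4 27 0; 12 0 47]
y = z − H·x̄ = [12]
S = H·P̄·Hᵀ + R = [443]
K = P̄·Hᵀ·S⁻¹ = [-102/443; 8/443; -118/443]
x' = x̄ + K·y = [-338/443, -2119/443, -87/443]
P' = (I − K·H)·P̄ = [6873/443 -956/443 -6720/443; -956/443 11897/443 944/443; -6720/443 944/443 6897/443]

x' = [-338/443, -2119/443, -87/443]
P' = [6873/443 -956/443 -6720/443; -956/443 11897/443 944/443; -6720/443 944/443 6897/443]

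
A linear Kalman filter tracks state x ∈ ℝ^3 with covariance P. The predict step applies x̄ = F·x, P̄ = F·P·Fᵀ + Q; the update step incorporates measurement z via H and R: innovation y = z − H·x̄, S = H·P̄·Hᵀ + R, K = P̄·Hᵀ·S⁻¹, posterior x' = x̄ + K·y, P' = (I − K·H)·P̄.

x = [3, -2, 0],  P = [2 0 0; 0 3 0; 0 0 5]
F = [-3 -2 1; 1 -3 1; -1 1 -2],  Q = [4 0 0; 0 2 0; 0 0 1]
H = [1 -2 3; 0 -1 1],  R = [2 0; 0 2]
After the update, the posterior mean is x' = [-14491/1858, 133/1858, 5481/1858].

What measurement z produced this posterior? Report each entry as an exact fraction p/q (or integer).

x̄ = F·x = [-5, 9, -5]
P̄ = F·P·Fᵀ + Q = [39 17 -10; 17 36 -21; -10 -21 26]
S = H·P̄·Hᵀ + R = [543 228; 228 106]
K = P̄·Hᵀ·S⁻¹ = [1753/2787 -2987/1858; 244/2787 -1349/1858; 472/2787 147/1858]
x' − x̄ = [-5201/1858, -16589/1858, 14771/1858] = K·y
y = (KᵀK)⁻¹·Kᵀ·(x' − x̄) = [39, 17]
z = y + H·x̄ = [39, 17] + [-38, -14] = [1, 3]

z = [1, 3]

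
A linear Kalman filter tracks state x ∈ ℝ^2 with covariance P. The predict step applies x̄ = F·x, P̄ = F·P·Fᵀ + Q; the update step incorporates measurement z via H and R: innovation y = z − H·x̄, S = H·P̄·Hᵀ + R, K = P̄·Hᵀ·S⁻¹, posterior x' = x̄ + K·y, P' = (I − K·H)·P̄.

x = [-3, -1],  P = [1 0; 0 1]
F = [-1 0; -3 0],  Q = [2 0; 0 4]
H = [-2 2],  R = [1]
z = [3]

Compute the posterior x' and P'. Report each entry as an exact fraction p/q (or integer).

x' = [3, 189/41]
P' = [3 3; 3 133/41]

x̄ = F·x = [3, 9]
P̄ = F·P·Fᵀ + Q = [3 3; 3 13]
y = z − H·x̄ = [-9]
S = H·P̄·Hᵀ + R = [41]
K = P̄·Hᵀ·S⁻¹ = [0; 20/41]
x' = x̄ + K·y = [3, 189/41]
P' = (I − K·H)·P̄ = [3 3; 3 133/41]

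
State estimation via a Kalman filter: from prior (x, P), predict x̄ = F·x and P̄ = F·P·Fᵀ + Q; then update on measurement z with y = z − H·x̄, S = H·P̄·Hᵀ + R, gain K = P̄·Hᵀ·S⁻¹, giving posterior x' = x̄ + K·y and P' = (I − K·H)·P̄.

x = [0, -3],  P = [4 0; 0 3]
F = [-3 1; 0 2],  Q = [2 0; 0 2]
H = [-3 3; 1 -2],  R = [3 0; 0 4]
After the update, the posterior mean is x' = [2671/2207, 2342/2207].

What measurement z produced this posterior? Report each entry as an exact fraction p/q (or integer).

x̄ = F·x = [-3, -6]
P̄ = F·P·Fᵀ + Q = [41 6; 6 14]
S = H·P̄·Hᵀ + R = [390 -153; -153 77]
K = P̄·Hᵀ·S⁻¹ = [-1216/2207 -1585/2207; -506/2207 -1636/2207]
x' − x̄ = [9292/2207, 15584/2207] = K·y
y = (KᵀK)⁻¹·Kᵀ·(x' − x̄) = [8, -12]
z = y + H·x̄ = [8, -12] + [-9, 9] = [-1, -3]

z = [-1, -3]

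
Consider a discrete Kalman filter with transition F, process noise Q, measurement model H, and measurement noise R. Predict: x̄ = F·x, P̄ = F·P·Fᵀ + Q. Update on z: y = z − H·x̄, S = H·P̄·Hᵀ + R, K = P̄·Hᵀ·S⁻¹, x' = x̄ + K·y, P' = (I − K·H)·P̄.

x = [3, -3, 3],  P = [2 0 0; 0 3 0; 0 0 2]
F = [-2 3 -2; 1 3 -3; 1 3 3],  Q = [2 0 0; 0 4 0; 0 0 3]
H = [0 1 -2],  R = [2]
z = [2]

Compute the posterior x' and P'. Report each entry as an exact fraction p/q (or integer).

x' = [-4090/209, -2468/209, -1420/209]
P' = [9236/209 6938/209 3456/209; 6938/209 9818/209 4880/209; 3456/209 4880/209 2529/209]

x̄ = F·x = [-21, -15, 3]
P̄ = F·P·Fᵀ + Q = [45 35 11; 35 51 11; 11 11 50]
y = z − H·x̄ = [23]
S = H·P̄·Hᵀ + R = [209]
K = P̄·Hᵀ·S⁻¹ = [13/209; 29/209; -89/209]
x' = x̄ + K·y = [-4090/209, -2468/209, -1420/209]
P' = (I − K·H)·P̄ = [9236/209 6938/209 3456/209; 6938/209 9818/209 4880/209; 3456/209 4880/209 2529/209]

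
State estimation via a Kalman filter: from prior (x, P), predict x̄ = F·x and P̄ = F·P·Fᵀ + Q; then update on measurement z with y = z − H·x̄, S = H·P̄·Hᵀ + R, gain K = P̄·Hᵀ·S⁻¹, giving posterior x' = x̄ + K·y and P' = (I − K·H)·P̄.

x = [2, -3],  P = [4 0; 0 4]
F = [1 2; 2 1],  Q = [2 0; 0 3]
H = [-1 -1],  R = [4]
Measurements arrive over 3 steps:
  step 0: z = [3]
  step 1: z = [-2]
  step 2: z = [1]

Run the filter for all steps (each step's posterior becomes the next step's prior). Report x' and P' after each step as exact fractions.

step 0: x' = [-4, 1], P' = [338/81 -62/27; -62/27 38/9]
step 1: x' = [3364/1167, -2218/1167], P' = [6256/1167 -4184/1167; -4184/1167 2116/389]
step 2: x' = [-43214/16209, 33145/16209], P' = [107086/16209 -78374/16209; -78374/16209 108274/16209]

step 0: x̄ = F·x = [-4, 1]
step 0: P̄ = F·P·Fᵀ + Q = [22 16; 16 23]
step 0: y = z − H·x̄ = [0]
step 0: S = H·P̄·Hᵀ + R = [81]
step 0: K = P̄·Hᵀ·S⁻¹ = [-38/81; -13/27]
step 0: x' = x̄ + K·y = [-4, 1]
step 0: P' = (I − K·H)·P̄ = [338/81 -62/27; -62/27 38/9]
step 1: x̄ = F·x = [-2, -7]
step 1: P̄ = F·P·Fᵀ + Q = [1124/81 430/81; 430/81 1193/81]
step 1: y = z − H·x̄ = [-11]
step 1: S = H·P̄·Hᵀ + R = [389/9]
step 1: K = P̄·Hᵀ·S⁻¹ = [-518/1167; -541/1167]
step 1: x' = x̄ + K·y = [3364/1167, -2218/1167]
step 1: P' = (I − K·H)·P̄ = [6256/1167 -4184/1167; -4184/1167 2116/389]
step 2: x̄ = F·x = [-1072/1167, 4510/1167]
step 2: P̄ = F·P·Fᵀ + Q = [17246/1167 4288/1167; 4288/1167 18137/1167]
step 2: y = z − H·x̄ = [1535/389]
step 2: S = H·P̄·Hᵀ + R = [16209/389]
step 2: K = P̄·Hᵀ·S⁻¹ = [-7178/16209; -7475/16209]
step 2: x' = x̄ + K·y = [-43214/16209, 33145/16209]
step 2: P' = (I − K·H)·P̄ = [107086/16209 -78374/16209; -78374/16209 108274/16209]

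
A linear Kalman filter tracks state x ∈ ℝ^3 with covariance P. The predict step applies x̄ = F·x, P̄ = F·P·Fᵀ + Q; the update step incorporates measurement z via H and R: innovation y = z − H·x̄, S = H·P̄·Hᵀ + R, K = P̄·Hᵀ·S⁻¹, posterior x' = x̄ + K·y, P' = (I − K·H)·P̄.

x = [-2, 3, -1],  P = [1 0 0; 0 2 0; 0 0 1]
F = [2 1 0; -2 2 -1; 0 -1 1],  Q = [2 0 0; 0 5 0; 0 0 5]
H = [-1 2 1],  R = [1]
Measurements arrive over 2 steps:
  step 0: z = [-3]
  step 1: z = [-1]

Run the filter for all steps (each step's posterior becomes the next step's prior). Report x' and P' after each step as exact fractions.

step 0: x' = [147/73, 121/73, -4], P' = [484/73 310/73 -2; 310/73 353/73 -5; -2 -5 8]
step 1: x' = [58435/13732, 29855/6866, -18748/3433], P' = [319323/13732 142405/6866 -63877/3433; 142405/6866 75460/3433 -78751/3433; -63877/3433 -78751/3433 93804/3433]

step 0: x̄ = F·x = [-1, 11, -4]
step 0: P̄ = F·P·Fᵀ + Q = [8 0 -2; 0 18 -5; -2 -5 8]
step 0: y = z − H·x̄ = [-22]
step 0: S = H·P̄·Hᵀ + R = [73]
step 0: K = P̄·Hᵀ·S⁻¹ = [-10/73; 31/73; 0]
step 0: x' = x̄ + K·y = [147/73, 121/73, -4]
step 0: P' = (I − K·H)·P̄ = [484/73 310/73 -2; 310/73 353/73 -5; -2 -5 8]
step 1: x̄ = F·x = [415/73, 240/73, -413/73]
step 1: P̄ = F·P·Fᵀ + Q = [3675/73 47/73 -1630/73; 47/73 2693/73 -1473/73; -1630/73 -1473/73 2032/73]
step 1: y = z − H·x̄ = [275/73]
step 1: S = H·P̄·Hᵀ + R = [13732/73]
step 1: K = P̄·Hᵀ·S⁻¹ = [-5211/13732; 1933/6866; 179/3433]
step 1: x' = x̄ + K·y = [58435/13732, 29855/6866, -18748/3433]
step 1: P' = (I − K·H)·P̄ = [319323/13732 142405/6866 -63877/3433; 142405/6866 75460/3433 -78751/3433; -63877/3433 -78751/3433 93804/3433]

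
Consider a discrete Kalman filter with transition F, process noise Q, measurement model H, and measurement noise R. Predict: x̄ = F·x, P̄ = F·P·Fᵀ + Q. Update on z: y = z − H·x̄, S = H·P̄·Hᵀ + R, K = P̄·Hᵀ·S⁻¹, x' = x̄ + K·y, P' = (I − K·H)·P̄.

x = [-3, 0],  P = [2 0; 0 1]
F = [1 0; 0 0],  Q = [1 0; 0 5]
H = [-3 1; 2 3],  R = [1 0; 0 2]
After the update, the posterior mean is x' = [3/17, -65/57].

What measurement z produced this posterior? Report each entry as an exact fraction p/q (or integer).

z = [-2, -3]

x̄ = F·x = [-3, 0]
P̄ = F·P·Fᵀ + Q = [3 0; 0 5]
S = H·P̄·Hᵀ + R = [33 -3; -3 59]
K = P̄·Hᵀ·S⁻¹ = [-9/34 3/34; 10/57 5/19]
x' − x̄ = [54/17, -65/57] = K·y
y = (KᵀK)⁻¹·Kᵀ·(x' − x̄) = [-11, 3]
z = y + H·x̄ = [-11, 3] + [9, -6] = [-2, -3]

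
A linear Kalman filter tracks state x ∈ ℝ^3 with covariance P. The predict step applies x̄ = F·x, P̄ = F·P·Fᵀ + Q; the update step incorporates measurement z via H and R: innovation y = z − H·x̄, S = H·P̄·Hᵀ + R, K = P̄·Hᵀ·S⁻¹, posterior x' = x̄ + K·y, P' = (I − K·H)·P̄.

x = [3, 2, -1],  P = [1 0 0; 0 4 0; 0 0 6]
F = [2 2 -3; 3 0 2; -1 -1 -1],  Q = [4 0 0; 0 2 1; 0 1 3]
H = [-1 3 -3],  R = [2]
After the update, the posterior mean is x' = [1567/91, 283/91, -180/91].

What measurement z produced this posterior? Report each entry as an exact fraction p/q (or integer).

x̄ = F·x = [13, 7, -4]
P̄ = F·P·Fᵀ + Q = [78 -30 8; -30 35 -14; 8 -14 14]
S = H·P̄·Hᵀ + R = [1001]
K = P̄·Hᵀ·S⁻¹ = [-192/1001; 177/1001; -92/1001]
x' − x̄ = [384/91, -354/91, 184/91] = K·y
y = (KᵀK)⁻¹·Kᵀ·(x' − x̄) = [-22]
z = y + H·x̄ = [-22] + [20] = [-2]

z = [-2]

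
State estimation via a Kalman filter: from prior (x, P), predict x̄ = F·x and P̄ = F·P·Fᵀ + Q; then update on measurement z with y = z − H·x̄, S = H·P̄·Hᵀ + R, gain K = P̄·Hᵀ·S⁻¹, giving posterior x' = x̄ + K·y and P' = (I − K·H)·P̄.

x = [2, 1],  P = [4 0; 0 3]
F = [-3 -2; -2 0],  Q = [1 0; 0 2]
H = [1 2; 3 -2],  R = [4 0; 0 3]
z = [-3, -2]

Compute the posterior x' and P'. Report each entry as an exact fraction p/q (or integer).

x̄ = F·x = [-8, -4]
P̄ = F·P·Fᵀ + Q = [49 24; 24 18]
y = z − H·x̄ = [13, 14]
S = H·P̄·Hᵀ + R = [221 171; 171 228]
K = P̄·Hᵀ·S⁻¹ = [13/53 252/1007; 132/371 -768/7049]
x' = x̄ + K·y = [-1317/1007, -6344/7049]
P' = (I − K·H)·P̄ = [436/1007 276/1007; 276/1007 4050/7049]

x' = [-1317/1007, -6344/7049]
P' = [436/1007 276/1007; 276/1007 4050/7049]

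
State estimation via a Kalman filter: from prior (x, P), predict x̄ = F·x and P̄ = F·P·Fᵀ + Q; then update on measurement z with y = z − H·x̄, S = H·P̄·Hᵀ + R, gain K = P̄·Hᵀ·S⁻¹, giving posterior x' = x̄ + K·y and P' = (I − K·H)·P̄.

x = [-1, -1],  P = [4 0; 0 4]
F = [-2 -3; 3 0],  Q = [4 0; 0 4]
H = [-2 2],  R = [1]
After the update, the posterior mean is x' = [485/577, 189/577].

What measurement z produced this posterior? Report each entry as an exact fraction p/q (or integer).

x̄ = F·x = [5, -3]
P̄ = F·P·Fᵀ + Q = [56 -24; -24 40]
S = H·P̄·Hᵀ + R = [577]
K = P̄·Hᵀ·S⁻¹ = [-160/577; 128/577]
x' − x̄ = [-2400/577, 1920/577] = K·y
y = (KᵀK)⁻¹·Kᵀ·(x' − x̄) = [15]
z = y + H·x̄ = [15] + [-16] = [-1]

z = [-1]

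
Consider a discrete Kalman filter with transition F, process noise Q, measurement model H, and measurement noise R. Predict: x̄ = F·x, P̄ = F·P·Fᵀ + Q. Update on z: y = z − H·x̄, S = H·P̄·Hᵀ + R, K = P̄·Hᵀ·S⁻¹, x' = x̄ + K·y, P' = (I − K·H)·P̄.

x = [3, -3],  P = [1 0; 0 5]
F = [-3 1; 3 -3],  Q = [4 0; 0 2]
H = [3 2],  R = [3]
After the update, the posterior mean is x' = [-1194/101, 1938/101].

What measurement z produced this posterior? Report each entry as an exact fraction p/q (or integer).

z = [3]

x̄ = F·x = [-12, 18]
P̄ = F·P·Fᵀ + Q = [18 -24; -24 56]
S = H·P̄·Hᵀ + R = [101]
K = P̄·Hᵀ·S⁻¹ = [6/101; 40/101]
x' − x̄ = [18/101, 120/101] = K·y
y = (KᵀK)⁻¹·Kᵀ·(x' − x̄) = [3]
z = y + H·x̄ = [3] + [0] = [3]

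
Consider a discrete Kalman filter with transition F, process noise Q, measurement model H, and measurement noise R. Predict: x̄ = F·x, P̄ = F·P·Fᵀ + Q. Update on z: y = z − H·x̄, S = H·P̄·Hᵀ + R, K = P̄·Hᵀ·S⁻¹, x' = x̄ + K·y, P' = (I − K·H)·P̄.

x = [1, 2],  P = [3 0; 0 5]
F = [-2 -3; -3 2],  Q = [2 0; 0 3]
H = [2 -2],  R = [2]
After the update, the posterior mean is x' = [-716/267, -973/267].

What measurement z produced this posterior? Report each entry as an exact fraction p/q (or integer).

z = [2]

x̄ = F·x = [-8, 1]
P̄ = F·P·Fᵀ + Q = [59 -12; -12 50]
S = H·P̄·Hᵀ + R = [534]
K = P̄·Hᵀ·S⁻¹ = [71/267; -62/267]
x' − x̄ = [1420/267, -1240/267] = K·y
y = (KᵀK)⁻¹·Kᵀ·(x' − x̄) = [20]
z = y + H·x̄ = [20] + [-18] = [2]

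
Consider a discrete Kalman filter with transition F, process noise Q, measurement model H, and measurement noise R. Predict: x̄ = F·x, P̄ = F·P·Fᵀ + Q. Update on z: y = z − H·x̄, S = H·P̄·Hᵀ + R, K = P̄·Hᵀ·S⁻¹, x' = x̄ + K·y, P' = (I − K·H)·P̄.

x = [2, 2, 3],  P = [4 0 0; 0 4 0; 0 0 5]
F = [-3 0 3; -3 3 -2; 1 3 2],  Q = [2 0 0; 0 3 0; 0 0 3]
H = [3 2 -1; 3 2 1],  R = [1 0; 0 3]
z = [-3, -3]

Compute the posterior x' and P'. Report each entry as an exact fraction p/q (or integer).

x' = [23145/11663, -51610/11663, 2618/11663]
P' = [7555549/291575 -11296878/291575 52308/291575; -11296878/291575 16963241/291575 -6676/291575; 52308/291575 -6676/291575 286961/291575]

x̄ = F·x = [3, -6, 14]
P̄ = F·P·Fᵀ + Q = [83 6 18; 6 95 4; 18 4 63]
y = z − H·x̄ = [14, -14]
S = H·P̄·Hᵀ + R = [1139 1136; 1136 1389]
K = P̄·Hᵀ·S⁻¹ = [20583/291575 41733/291575; 42524/291575 9724/291575; -143389/291575 143511/291575]
x' = x̄ + K·y = [23145/11663, -51610/11663, 2618/11663]
P' = (I − K·H)·P̄ = [7555549/291575 -11296878/291575 52308/291575; -11296878/291575 16963241/291575 -6676/291575; 52308/291575 -6676/291575 286961/291575]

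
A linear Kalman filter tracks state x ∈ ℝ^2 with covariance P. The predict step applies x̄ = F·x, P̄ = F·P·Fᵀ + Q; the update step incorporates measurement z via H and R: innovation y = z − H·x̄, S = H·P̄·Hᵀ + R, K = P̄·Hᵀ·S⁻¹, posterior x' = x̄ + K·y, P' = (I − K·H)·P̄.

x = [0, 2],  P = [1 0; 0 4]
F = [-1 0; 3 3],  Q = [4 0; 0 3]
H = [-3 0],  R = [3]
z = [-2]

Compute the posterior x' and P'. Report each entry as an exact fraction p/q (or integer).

x' = [5/8, 45/8]
P' = [5/16 -3/16; -3/16 741/16]

x̄ = F·x = [0, 6]
P̄ = F·P·Fᵀ + Q = [5 -3; -3 48]
y = z − H·x̄ = [-2]
S = H·P̄·Hᵀ + R = [48]
K = P̄·Hᵀ·S⁻¹ = [-5/16; 3/16]
x' = x̄ + K·y = [5/8, 45/8]
P' = (I − K·H)·P̄ = [5/16 -3/16; -3/16 741/16]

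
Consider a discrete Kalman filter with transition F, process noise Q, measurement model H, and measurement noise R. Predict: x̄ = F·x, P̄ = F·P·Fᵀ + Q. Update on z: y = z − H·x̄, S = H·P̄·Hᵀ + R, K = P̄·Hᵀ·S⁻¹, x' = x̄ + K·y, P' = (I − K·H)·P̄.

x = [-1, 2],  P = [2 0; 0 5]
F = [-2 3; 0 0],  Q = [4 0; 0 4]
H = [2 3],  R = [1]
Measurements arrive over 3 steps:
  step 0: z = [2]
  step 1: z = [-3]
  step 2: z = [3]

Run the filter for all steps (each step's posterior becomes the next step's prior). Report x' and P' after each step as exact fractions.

step 0: x' = [524/265, -168/265], P' = [2109/265 -1368/265; -1368/265 916/265]
step 1: x' = [-262360/146429, 27708/146429], P' = [1263772/146429 -819744/146429; -819744/146429 547556/146429]
step 2: x' = [144924644/87040817, -9316812/87040817], P' = [755012232/87040817 -489737664/87040817; -489737664/87040817 327077492/87040817]

step 0: x̄ = F·x = [8, 0]
step 0: P̄ = F·P·Fᵀ + Q = [57 0; 0 4]
step 0: y = z − H·x̄ = [-14]
step 0: S = H·P̄·Hᵀ + R = [265]
step 0: K = P̄·Hᵀ·S⁻¹ = [114/265; 12/265]
step 0: x' = x̄ + K·y = [524/265, -168/265]
step 0: P' = (I − K·H)·P̄ = [2109/265 -1368/265; -1368/265 916/265]
step 1: x̄ = F·x = [-1552/265, 0]
step 1: P̄ = F·P·Fᵀ + Q = [34156/265 0; 0 4]
step 1: y = z − H·x̄ = [2309/265]
step 1: S = H·P̄·Hᵀ + R = [146429/265]
step 1: K = P̄·Hᵀ·S⁻¹ = [68312/146429; 3180/146429]
step 1: x' = x̄ + K·y = [-262360/146429, 27708/146429]
step 1: P' = (I − K·H)·P̄ = [1263772/146429 -819744/146429; -819744/146429 547556/146429]
step 2: x̄ = F·x = [607844/146429, 0]
step 2: P̄ = F·P·Fᵀ + Q = [20405736/146429 0; 0 4]
step 2: y = z − H·x̄ = [-776401/146429]
step 2: S = H·P̄·Hᵀ + R = [87040817/146429]
step 2: K = P̄·Hᵀ·S⁻¹ = [40811472/87040817; 1757148/87040817]
step 2: x' = x̄ + K·y = [144924644/87040817, -9316812/87040817]
step 2: P' = (I − K·H)·P̄ = [755012232/87040817 -489737664/87040817; -489737664/87040817 327077492/87040817]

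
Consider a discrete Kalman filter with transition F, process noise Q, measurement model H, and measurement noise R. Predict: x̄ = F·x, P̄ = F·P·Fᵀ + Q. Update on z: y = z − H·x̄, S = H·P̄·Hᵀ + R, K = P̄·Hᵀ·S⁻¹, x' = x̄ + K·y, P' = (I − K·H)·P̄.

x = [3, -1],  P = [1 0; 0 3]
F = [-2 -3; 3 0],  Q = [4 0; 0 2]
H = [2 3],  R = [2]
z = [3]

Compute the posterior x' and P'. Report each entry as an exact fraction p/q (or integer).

x̄ = F·x = [-3, 9]
P̄ = F·P·Fᵀ + Q = [35 -6; -6 11]
y = z − H·x̄ = [-18]
S = H·P̄·Hᵀ + R = [169]
K = P̄·Hᵀ·S⁻¹ = [4/13; 21/169]
x' = x̄ + K·y = [-111/13, 1143/169]
P' = (I − K·H)·P̄ = [19 -162/13; -162/13 1418/169]

x' = [-111/13, 1143/169]
P' = [19 -162/13; -162/13 1418/169]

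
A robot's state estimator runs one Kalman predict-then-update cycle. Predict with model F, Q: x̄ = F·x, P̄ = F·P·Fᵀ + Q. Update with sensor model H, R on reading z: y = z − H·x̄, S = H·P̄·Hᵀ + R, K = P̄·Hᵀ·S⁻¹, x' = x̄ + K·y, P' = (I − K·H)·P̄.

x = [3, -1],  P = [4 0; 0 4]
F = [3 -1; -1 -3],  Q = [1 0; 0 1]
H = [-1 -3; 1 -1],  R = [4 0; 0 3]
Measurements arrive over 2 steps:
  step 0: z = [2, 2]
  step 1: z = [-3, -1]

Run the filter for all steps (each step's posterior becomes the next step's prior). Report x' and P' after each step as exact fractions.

step 0: x' = [19904/14233, -15006/14233], P' = [52603/28466 -8405/28466; -8405/28466 12259/28466]
step 1: x' = [11219643/25617196, 26293879/25617196], P' = [45148925/25617196 -7058467/25617196; -7058467/25617196 10275821/25617196]

step 0: x̄ = F·x = [10, 0]
step 0: P̄ = F·P·Fᵀ + Q = [41 0; 0 41]
step 0: y = z − H·x̄ = [12, -8]
step 0: S = H·P̄·Hᵀ + R = [414 82; 82 85]
step 0: K = P̄·Hᵀ·S⁻¹ = [-6847/28466 10168/14233; -7093/28466 -3444/14233]
step 0: x' = x̄ + K·y = [19904/14233, -15006/14233]
step 0: P' = (I − K·H)·P̄ = [52603/28466 -8405/28466; -8405/28466 12259/28466]
step 1: x̄ = F·x = [74718/14233, 25114/14233]
step 1: P̄ = F·P·Fᵀ + Q = [282291/14233 -26896/14233; -26896/14233 70485/14233]
step 1: y = z − H·x̄ = [107361/14233, -63837/14233]
step 1: S = H·P̄·Hᵀ + R = [812212/14233 -17044/14233; -17044/14233 449267/14233]
step 1: K = P̄·Hᵀ·S⁻¹ = [-5993381/25617196 4350616/6404299; -5942249/25617196 -1444524/6404299]
step 1: x' = x̄ + K·y = [11219643/25617196, 26293879/25617196]
step 1: P' = (I − K·H)·P̄ = [45148925/25617196 -7058467/25617196; -7058467/25617196 10275821/25617196]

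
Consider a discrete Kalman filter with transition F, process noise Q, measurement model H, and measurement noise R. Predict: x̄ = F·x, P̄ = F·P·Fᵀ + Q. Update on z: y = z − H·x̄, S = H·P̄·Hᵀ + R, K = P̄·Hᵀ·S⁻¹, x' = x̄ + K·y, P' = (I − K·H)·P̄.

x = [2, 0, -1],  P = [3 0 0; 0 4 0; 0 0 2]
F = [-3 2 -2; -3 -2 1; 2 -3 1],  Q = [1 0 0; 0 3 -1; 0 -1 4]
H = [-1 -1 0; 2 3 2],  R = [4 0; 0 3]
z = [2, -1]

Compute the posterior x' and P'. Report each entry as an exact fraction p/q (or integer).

x' = [-34326/35737, -42832/35737, 79579/35737]
P' = [234113/35737 -105649/35737 -87941/35737; -105649/35737 109589/35737 -45203/35737; -87941/35737 -45203/35737 174287/35737]

x̄ = F·x = [-4, -7, 3]
P̄ = F·P·Fᵀ + Q = [52 7 -46; 7 48 7; -46 7 54]
y = z − H·x̄ = [-9, 22]
S = H·P̄·Hᵀ + R = [118 -205; -205 659]
K = P̄·Hᵀ·S⁻¹ = [-32116/35737 -8201/35737; -985/35737 9021/35737; 33286/35737 12361/35737]
x' = x̄ + K·y = [-34326/35737, -42832/35737, 79579/35737]
P' = (I − K·H)·P̄ = [234113/35737 -105649/35737 -87941/35737; -105649/35737 109589/35737 -45203/35737; -87941/35737 -45203/35737 174287/35737]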